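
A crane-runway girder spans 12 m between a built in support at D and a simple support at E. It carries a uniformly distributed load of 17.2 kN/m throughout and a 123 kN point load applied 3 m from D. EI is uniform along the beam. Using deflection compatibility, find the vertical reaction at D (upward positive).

Take the reaction at E as the redundant and release it; the primary structure is a cantilever fixed at D.
Primary-structure tip deflection at E by superposition:
  UDL 17.2: wL⁴/(8EI) = 44582/EI
  point load 123 at a = 3: Pa²(3L − a)/(6EI) = 6088/EI
  δ_0 = 50671/EI
Flexibility coefficient — unit upward force at E: δ_{EE} = L³/(3EI) = 576/EI.
The prop prevents deflection at E: R_E = δ_0/δ_{EE} = 50671/576 = 87.97 kN.
Vertical equilibrium: R_D = ΣP − R_E = 329.4 − 87.97 = 241.4 kN.

R_D = 241.4 kN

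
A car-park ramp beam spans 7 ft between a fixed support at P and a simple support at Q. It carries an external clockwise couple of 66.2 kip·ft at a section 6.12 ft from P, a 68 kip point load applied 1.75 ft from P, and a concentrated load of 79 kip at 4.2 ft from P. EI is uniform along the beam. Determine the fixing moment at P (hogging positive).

M_P = 139.5 kip·ft

Remove the prop at Q; the released (primary) structure is a cantilever built in at P.
Downward deflection at the released point Q due to the loads:
  clockwise couple 66.2 at a = 6.12: M₀a(2L − a)/(2EI) = 1596/EI
  point load 68 at a = 1.75: Pa²(3L − a)/(6EI) = 668.1/EI
  point load 79 at a = 4.2: Pa²(3L − a)/(6EI) = 3902/EI
  δ_0 = 6166/EI
Tip deflection under a unit load at Q: L³/(3EI) = 114.3/EI.
The prop prevents deflection at Q: R_Q = δ_0/δ_{QQ} = 6166/114.3 = 53.93 kip.
Moment equilibrium about P: M_P = Σ(load moments about P) − R_Q·L = 517 − 53.93×7 = 139.5 kip·ft.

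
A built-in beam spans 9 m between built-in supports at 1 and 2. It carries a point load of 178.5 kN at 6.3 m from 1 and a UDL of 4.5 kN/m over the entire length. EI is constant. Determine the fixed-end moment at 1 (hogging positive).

Release both end moments; the primary structure is a simply-supported span 12 with redundants M_1 and M_2.
On the primary (simply-supported) span, the end slopes from the loading are:
  at 1: point load 178.5 at a = 6.3: Pab(L + b)/(6LEI) = 657.9/EI
  at 2: point load 178.5 at a = 6.3: Pab(L + a)/(6LEI) = 860.3/EI
  at 1: UDL 4.5: wL³/(24EI) = 136.7/EI
  at 2: UDL 4.5: wL³/(24EI) = 136.7/EI
  θ_10 = 794.5/EI,  θ_20 = 997/EI
Flexibility coefficients: a unit moment at one end gives L/(3EI) there and L/(6EI) at the far end, so f₁₁ = f₂₂ = 3/EI and f₁₂ = f₂₁ = 1.5/EI.
Compatibility — zero rotation at each built-in end:
  3 M_1 + 1.5 M_2 = 794.5
  1.5 M_1 + 3 M_2 = 997
Solving the pair gives M_1 = 131.6 kN·m and M_2 = 266.5 kN·m (hogging).

M_1 = 131.6 kN·m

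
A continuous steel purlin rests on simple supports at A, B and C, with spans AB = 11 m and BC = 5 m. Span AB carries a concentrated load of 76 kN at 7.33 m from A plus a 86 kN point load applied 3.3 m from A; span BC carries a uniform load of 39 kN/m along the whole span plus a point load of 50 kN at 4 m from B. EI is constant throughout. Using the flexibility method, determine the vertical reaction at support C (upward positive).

Insert a hinge at B; M_B is the redundant, and each span becomes simply supported.
End slopes at the hinge B, treating each span as simply supported:
  span AB: point load 76 at a = 7.33: Pab(L + a)/(6LEI) = 567.8/EI
  span AB: point load 86 at a = 3.3: Pab(L + a)/(6LEI) = 473.5/EI
  span BC: UDL 39: wL³/(24EI) = 203.1/EI
  span BC: point load 50 at a = 4: Pab(L + b)/(6LEI) = 40/EI
  relative rotation θ_0 = (1041 + 243.1)/EI = 1284/EI
A unit hogging moment at B produces rotation L₁/(3EI) + L₂/(3EI) = 5.333/EI.
Compatibility: M_B·(L₁+L₂)/(3EI) = θ_0, giving M_B = 240.8 kN·m (hogging).
Span BC, ΣM about C: R_B^{BC}·5 = 537.5 + 240.8, so R_B^{BC} = 155.7 kN and R_C = 245 − 155.7 = 89.33 kN.

R_C = 89.33 kN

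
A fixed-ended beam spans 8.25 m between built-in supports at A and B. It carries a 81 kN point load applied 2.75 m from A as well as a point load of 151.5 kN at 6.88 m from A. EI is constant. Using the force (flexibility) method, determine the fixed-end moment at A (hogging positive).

M_A = 127.7 kN·m

Take the two fixed-end moments M_A, M_B as redundants; the released structure is the simple span AB.
End rotations of the released simple span under the applied load (×1/EI):
  at A: point load 81 at a = 2.75: Pab(L + b)/(6LEI) = 340.3/EI
  at B: point load 81 at a = 2.75: Pab(L + a)/(6LEI) = 272.2/EI
  at A: point load 151.5 at a = 6.88: Pab(L + b)/(6LEI) = 277.5/EI
  at B: point load 151.5 at a = 6.88: Pab(L + a)/(6LEI) = 436.5/EI
  θ_A0 = 617.8/EI,  θ_B0 = 708.7/EI
Flexibility coefficients: a unit moment at one end gives L/(3EI) there and L/(6EI) at the far end, so f₁₁ = f₂₂ = 2.75/EI and f₁₂ = f₂₁ = 1.375/EI.
Compatibility — zero rotation at each built-in end:
  2.75 M_A + 1.375 M_B = 617.8
  1.375 M_A + 2.75 M_B = 708.7
Solving the pair gives M_A = 127.7 kN·m and M_B = 193.8 kN·m (hogging).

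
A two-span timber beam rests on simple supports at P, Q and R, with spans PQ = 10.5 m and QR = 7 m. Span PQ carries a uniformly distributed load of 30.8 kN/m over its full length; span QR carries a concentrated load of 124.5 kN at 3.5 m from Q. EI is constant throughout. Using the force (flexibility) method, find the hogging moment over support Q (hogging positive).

M_Q = 320 kN·m

Release continuity at Q by inserting a hinge; the redundant is the internal moment M_Q. The primary structure is two simply-supported spans PQ and QR.
Rotations at Q on the released spans (each span's end-slope, ×1/EI):
  span PQ: UDL 30.8: wL³/(24EI) = 1486/EI
  span QR: point load 124.5 at a = 3.5: Pab(L + b)/(6LEI) = 381.3/EI
  relative rotation θ_0 = (1486 + 381.3)/EI = 1867/EI
A unit hogging moment at Q produces rotation L₁/(3EI) + L₂/(3EI) = 5.833/EI.
Slope continuity at Q: θ_0 = M_Q·5.833/EI, so M_Q = 1867/5.833 = 320 kN·m (hogging).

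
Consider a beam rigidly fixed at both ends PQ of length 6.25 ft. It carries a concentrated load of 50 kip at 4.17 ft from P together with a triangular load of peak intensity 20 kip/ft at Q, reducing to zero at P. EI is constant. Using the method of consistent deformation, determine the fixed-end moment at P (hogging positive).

M_P = 49.13 kip·ft

Release both end moments; the primary structure is a simply-supported span PQ with redundants M_P and M_Q.
On the primary (simply-supported) span, the end slopes from the loading are:
  at P: point load 50 at a = 4.17: Pab(L + b)/(6LEI) = 96.33/EI
  at Q: point load 50 at a = 4.17: Pab(L + a)/(6LEI) = 120.5/EI
  at P: triangular load, peak 20: 7w₀L³/(360EI) = 94.94/EI
  at Q: triangular load, peak 20: w₀L³/(45EI) = 108.5/EI
  θ_P0 = 191.3/EI,  θ_Q0 = 229/EI
Flexibility coefficients: a unit moment at one end gives L/(3EI) there and L/(6EI) at the far end, so f₁₁ = f₂₂ = 2.083/EI and f₁₂ = f₂₁ = 1.042/EI.
Compatibility — zero rotation at each built-in end:
  2.083 M_P + 1.042 M_Q = 191.3
  1.042 M_P + 2.083 M_Q = 229
Solving the pair gives M_P = 49.13 kip·ft and M_Q = 85.36 kip·ft (hogging).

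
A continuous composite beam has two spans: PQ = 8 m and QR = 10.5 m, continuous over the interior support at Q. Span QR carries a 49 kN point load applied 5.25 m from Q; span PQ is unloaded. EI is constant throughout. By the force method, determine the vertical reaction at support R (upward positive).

Insert a hinge at Q; M_Q is the redundant, and each span becomes simply supported.
End slopes at the hinge Q, treating each span as simply supported:
  span QR: point load 49 at a = 5.25: Pab(L + b)/(6LEI) = 337.6/EI
  relative rotation θ_0 = (0 + 337.6)/EI = 337.6/EI
A unit hogging moment at Q produces rotation L₁/(3EI) + L₂/(3EI) = 6.167/EI.
Compatibility: M_Q·(L₁+L₂)/(3EI) = θ_0, giving M_Q = 54.75 kN·m (hogging).
Span QR, ΣM about R: R_Q^{QR}·10.5 = 257.2 + 54.75, so R_Q^{QR} = 29.71 kN and R_R = 49 − 29.71 = 19.29 kN.

R_R = 19.29 kN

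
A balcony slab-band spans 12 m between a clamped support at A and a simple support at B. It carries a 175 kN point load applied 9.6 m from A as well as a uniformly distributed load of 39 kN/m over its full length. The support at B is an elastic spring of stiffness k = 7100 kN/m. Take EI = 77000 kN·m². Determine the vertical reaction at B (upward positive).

Release the roller at B. Primary structure: cantilever fixed at A.
Deflection at B on the released cantilever, summing each load's contribution:
  point load 175 at a = 9.6: Pa²(3L − a)/(6EI) = 70963/EI
  UDL 39: wL⁴/(8EI) = 101088/EI
  δ_0 = 172051/EI
Flexibility coefficient — unit upward force at B: δ_{BB} = L³/(3EI) = 576/EI.
With EI = 77000 kN·m²: δ_0 = 2.2344 m and δ_{BB} = 0.007481 m/kN.
Compatibility — the spring shortens by R_B/k under the reaction it provides: δ_0 − R_B·δ_{BB} = R_B/k. With 1/k = 0.000141 m/kN, R_B = δ_0 / (δ_{BB} + 1/k) = 2.2344 / (0.007481 + 0.000141) = 293.2 kN.

R_B = 293.2 kN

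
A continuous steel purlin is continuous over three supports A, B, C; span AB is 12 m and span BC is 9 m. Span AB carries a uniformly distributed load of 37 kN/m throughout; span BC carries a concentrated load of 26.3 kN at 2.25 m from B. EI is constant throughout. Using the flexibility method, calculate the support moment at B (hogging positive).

Take M_B as the redundant. Released structure: two simple spans AB and BC with a hinge at B.
End slopes at the hinge B, treating each span as simply supported:
  span AB: UDL 37: wL³/(24EI) = 2664/EI
  span BC: point load 26.3 at a = 2.25: Pab(L + b)/(6LEI) = 116.5/EI
  relative rotation θ_0 = (2664 + 116.5)/EI = 2781/EI
A unit hogging moment at B produces rotation L₁/(3EI) + L₂/(3EI) = 7/EI.
Slope continuity at B: θ_0 = M_B·7/EI, so M_B = 2781/7 = 397.2 kN·m (hogging).

M_B = 397.2 kN·m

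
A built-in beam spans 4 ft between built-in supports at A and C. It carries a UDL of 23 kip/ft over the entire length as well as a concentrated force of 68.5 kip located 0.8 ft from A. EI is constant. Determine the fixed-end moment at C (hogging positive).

Release both end moments; the primary structure is a simply-supported span AC with redundants M_A and M_C.
On the primary (simply-supported) span, the end slopes from the loading are:
  at A: UDL 23: wL³/(24EI) = 61.33/EI
  at C: UDL 23: wL³/(24EI) = 61.33/EI
  at A: point load 68.5 at a = 0.8: Pab(L + b)/(6LEI) = 52.61/EI
  at C: point load 68.5 at a = 0.8: Pab(L + a)/(6LEI) = 35.07/EI
  θ_A0 = 113.9/EI,  θ_C0 = 96.41/EI
Flexibility coefficients: a unit moment at one end gives L/(3EI) there and L/(6EI) at the far end, so f₁₁ = f₂₂ = 1.333/EI and f₁₂ = f₂₁ = 0.6667/EI.
Compatibility — zero rotation at each built-in end:
  1.333 M_A + 0.6667 M_C = 113.9
  0.6667 M_A + 1.333 M_C = 96.41
Solving the pair gives M_A = 65.74 kip·ft and M_C = 39.43 kip·ft (hogging).

M_C = 39.43 kip·ft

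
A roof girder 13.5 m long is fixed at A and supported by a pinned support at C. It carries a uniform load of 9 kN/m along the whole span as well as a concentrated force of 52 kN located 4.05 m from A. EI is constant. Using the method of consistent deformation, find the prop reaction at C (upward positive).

Remove the prop at C; the released (primary) structure is a cantilever built in at A.
Deflection at C on the released cantilever, summing each load's contribution:
  UDL 9: wL⁴/(8EI) = 37367/EI
  point load 52 at a = 4.05: Pa²(3L − a)/(6EI) = 5182/EI
  δ_0 = 42548/EI
Tip deflection under a unit load at C: L³/(3EI) = 820.1/EI.
The prop prevents deflection at C: R_C = δ_0/δ_{CC} = 42548/820.1 = 51.88 kN.

R_C = 51.88 kN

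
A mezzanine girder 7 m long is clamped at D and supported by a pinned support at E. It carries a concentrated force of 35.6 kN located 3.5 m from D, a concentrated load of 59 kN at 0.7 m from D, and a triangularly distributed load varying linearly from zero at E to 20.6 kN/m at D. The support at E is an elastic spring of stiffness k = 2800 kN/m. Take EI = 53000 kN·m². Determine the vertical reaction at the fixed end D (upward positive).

R_D = 144 kN

Release the roller at E. Primary structure: cantilever fixed at D.
Free-end deflection of the primary structure under the applied loading (downward +):
  point load 35.6 at a = 3.5: Pa²(3L − a)/(6EI) = 1272/EI
  point load 59 at a = 0.7: Pa²(3L − a)/(6EI) = 97.81/EI
  triangular load, peak 20.6 at the fixed end: w₀L⁴/(30EI) = 1649/EI
  δ_0 = 3018/EI
Flexibility coefficient — unit upward force at E: δ_{EE} = L³/(3EI) = 114.3/EI.
With EI = 53000 kN·m²: δ_0 = 0.056952 m and δ_{EE} = 0.002157 m/kN.
Compatibility — the spring shortens by R_E/k under the reaction it provides: δ_0 − R_E·δ_{EE} = R_E/k. With 1/k = 0.000357 m/kN, R_E = δ_0 / (δ_{EE} + 1/k) = 0.056952 / (0.002157 + 0.000357) = 22.65 kN.
Vertical equilibrium: R_D = ΣP − R_E = 166.7 − 22.65 = 144 kN.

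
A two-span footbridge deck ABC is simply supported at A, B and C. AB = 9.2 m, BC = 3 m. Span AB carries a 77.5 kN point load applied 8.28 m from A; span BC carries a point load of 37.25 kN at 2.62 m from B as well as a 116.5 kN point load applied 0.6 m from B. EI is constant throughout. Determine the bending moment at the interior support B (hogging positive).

Release continuity at B by inserting a hinge; the redundant is the internal moment M_B. The primary structure is two simply-supported spans AB and BC.
Rotations at B on the released spans (each span's end-slope, ×1/EI):
  span AB: point load 77.5 at a = 8.28: Pab(L + a)/(6LEI) = 186.9/EI
  span BC: point load 37.25 at a = 2.62: Pab(L + b)/(6LEI) = 6.964/EI
  span BC: point load 116.5 at a = 0.6: Pab(L + b)/(6LEI) = 50.33/EI
  relative rotation θ_0 = (186.9 + 57.29)/EI = 244.2/EI
A unit hogging moment at B produces rotation L₁/(3EI) + L₂/(3EI) = 4.067/EI.
Slope continuity at B: θ_0 = M_B·4.067/EI, so M_B = 244.2/4.067 = 60.06 kN·m (hogging).

M_B = 60.06 kN·m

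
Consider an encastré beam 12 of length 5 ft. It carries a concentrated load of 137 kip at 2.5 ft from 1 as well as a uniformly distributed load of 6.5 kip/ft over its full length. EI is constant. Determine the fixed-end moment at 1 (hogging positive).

Take the two fixed-end moments M_1, M_2 as redundants; the released structure is the simple span 12.
End rotations of the released simple span under the applied load (×1/EI):
  at 1: point load 137 at a = 2.5: Pab(L + b)/(6LEI) = 214.1/EI
  at 2: point load 137 at a = 2.5: Pab(L + a)/(6LEI) = 214.1/EI
  at 1: UDL 6.5: wL³/(24EI) = 33.85/EI
  at 2: UDL 6.5: wL³/(24EI) = 33.85/EI
  θ_10 = 247.9/EI,  θ_20 = 247.9/EI
Flexibility coefficients: a unit moment at one end gives L/(3EI) there and L/(6EI) at the far end, so f₁₁ = f₂₂ = 1.667/EI and f₁₂ = f₂₁ = 0.8333/EI.
Compatibility — zero rotation at each built-in end:
  1.667 M_1 + 0.8333 M_2 = 247.9
  0.8333 M_1 + 1.667 M_2 = 247.9
Solving the pair gives M_1 = 99.17 kip·ft and M_2 = 99.17 kip·ft (hogging).

M_1 = 99.17 kip·ft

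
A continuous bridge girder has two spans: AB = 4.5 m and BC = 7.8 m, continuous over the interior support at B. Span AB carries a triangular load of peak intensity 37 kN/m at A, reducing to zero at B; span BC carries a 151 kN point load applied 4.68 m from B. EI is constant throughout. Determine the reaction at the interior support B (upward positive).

Insert a hinge at B; M_B is the redundant, and each span becomes simply supported.
Rotations at B on the released spans (each span's end-slope, ×1/EI):
  span AB: triangular load, peak 37: 7w₀L³/(360EI) = 65.56/EI
  span BC: point load 151 at a = 4.68: Pab(L + b)/(6LEI) = 514.5/EI
  relative rotation θ_0 = (65.56 + 514.5)/EI = 580/EI
A unit hogging moment at B produces rotation L₁/(3EI) + L₂/(3EI) = 4.1/EI.
Compatibility: M_B·(L₁+L₂)/(3EI) = θ_0, giving M_B = 141.5 kN·m (hogging).
Span AB, ΣM about A with M_B applied at B: R_B^{AB}·4.5 = 124.9 + 141.5, so R_B^{AB} = 59.19 kN and R_A = 83.25 − 59.19 = 24.06 kN.
Span BC, ΣM about C: R_B^{BC}·7.8 = 471.1 + 141.5, so R_B^{BC} = 78.54 kN and R_C = 151 − 78.54 = 72.46 kN.
R_B = 59.19 + 78.54 = 137.7 kN.

R_B = 137.7 kN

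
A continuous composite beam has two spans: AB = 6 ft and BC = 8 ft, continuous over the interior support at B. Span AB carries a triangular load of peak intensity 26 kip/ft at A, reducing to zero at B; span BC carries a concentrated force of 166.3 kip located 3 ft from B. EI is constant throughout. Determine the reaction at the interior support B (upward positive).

R_B = 179 kip

Release continuity at B by inserting a hinge; the redundant is the internal moment M_B. The primary structure is two simply-supported spans AB and BC.
Rotations at B on the released spans (each span's end-slope, ×1/EI):
  span AB: triangular load, peak 26: 7w₀L³/(360EI) = 109.2/EI
  span BC: point load 166.3 at a = 3: Pab(L + b)/(6LEI) = 675.6/EI
  relative rotation θ_0 = (109.2 + 675.6)/EI = 784.8/EI
A unit hogging moment at B produces rotation L₁/(3EI) + L₂/(3EI) = 4.667/EI.
Slope continuity at B: θ_0 = M_B·4.667/EI, so M_B = 784.8/4.667 = 168.2 kip·ft (hogging).
Span AB, ΣM about A with M_B applied at B: R_B^{AB}·6 = 156 + 168.2, so R_B^{AB} = 54.03 kip and R_A = 78 − 54.03 = 23.97 kip.
Span BC, ΣM about C: R_B^{BC}·8 = 831.5 + 168.2, so R_B^{BC} = 125 kip and R_C = 166.3 − 125 = 41.34 kip.
R_B = 54.03 + 125 = 179 kip.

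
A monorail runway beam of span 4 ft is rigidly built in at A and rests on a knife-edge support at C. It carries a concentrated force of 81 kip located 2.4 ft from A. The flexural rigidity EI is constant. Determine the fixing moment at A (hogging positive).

Remove the prop at C; the released (primary) structure is a cantilever built in at A.
Downward deflection at the released point C due to the loads:
  point load 81 at a = 2.4: Pa²(3L − a)/(6EI) = 746.5/EI
Flexibility coefficient — unit upward force at C: δ_{CC} = L³/(3EI) = 21.33/EI.
Compatibility at C: δ_0 − R_C·δ_{CC} = 0, so R_C = 746.5/21.33 = 34.99 kip.
Moment equilibrium about A: M_A = Σ(load moments about A) − R_C·L = 194.4 − 34.99×4 = 54.43 kip·ft.

M_A = 54.43 kip·ft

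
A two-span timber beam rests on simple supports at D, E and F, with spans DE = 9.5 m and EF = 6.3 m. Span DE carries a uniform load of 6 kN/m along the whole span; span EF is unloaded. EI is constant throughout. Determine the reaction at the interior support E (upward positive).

R_E = 39.24 kN

Release continuity at E by inserting a hinge; the redundant is the internal moment M_E. The primary structure is two simply-supported spans DE and EF.
End slopes at the hinge E, treating each span as simply supported:
  span DE: UDL 6: wL³/(24EI) = 214.3/EI
  relative rotation θ_0 = (214.3 + 0)/EI = 214.3/EI
A unit hogging moment at E produces rotation L₁/(3EI) + L₂/(3EI) = 5.267/EI.
Slope continuity at E: θ_0 = M_E·5.267/EI, so M_E = 214.3/5.267 = 40.7 kN·m (hogging).
Span DE, ΣM about D with M_E applied at E: R_E^{DE}·9.5 = 270.8 + 40.7, so R_E^{DE} = 32.78 kN and R_D = 57 − 32.78 = 24.22 kN.
Span EF, ΣM about F: R_E^{EF}·6.3 = 0 + 40.7, so R_E^{EF} = 6.46 kN and R_F = 0 − 6.46 = -6.46 kN.
R_E = 32.78 + 6.46 = 39.24 kN.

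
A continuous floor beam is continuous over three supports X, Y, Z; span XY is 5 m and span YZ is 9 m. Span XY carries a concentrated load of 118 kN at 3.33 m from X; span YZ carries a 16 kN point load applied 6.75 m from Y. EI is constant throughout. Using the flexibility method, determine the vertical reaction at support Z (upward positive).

R_Z = 6.456 kN

Release continuity at Y by inserting a hinge; the redundant is the internal moment M_Y. The primary structure is two simply-supported spans XY and YZ.
Rotations at Y on the released spans (each span's end-slope, ×1/EI):
  span XY: point load 118 at a = 3.33: Pab(L + a)/(6LEI) = 182.2/EI
  span YZ: point load 16 at a = 6.75: Pab(L + b)/(6LEI) = 50.62/EI
  relative rotation θ_0 = (182.2 + 50.62)/EI = 232.8/EI
A unit hogging moment at Y produces rotation L₁/(3EI) + L₂/(3EI) = 4.667/EI.
Slope continuity at Y: θ_0 = M_Y·4.667/EI, so M_Y = 232.8/4.667 = 49.89 kN·m (hogging).
Span YZ, ΣM about Z: R_Y^{YZ}·9 = 36 + 49.89, so R_Y^{YZ} = 9.544 kN and R_Z = 16 − 9.544 = 6.456 kN.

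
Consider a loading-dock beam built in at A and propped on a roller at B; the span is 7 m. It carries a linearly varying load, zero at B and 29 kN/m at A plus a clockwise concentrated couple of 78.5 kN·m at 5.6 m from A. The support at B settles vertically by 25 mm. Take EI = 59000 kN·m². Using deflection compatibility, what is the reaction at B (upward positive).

Take the reaction at B as the redundant and release it; the primary structure is a cantilever fixed at A.
Free-end deflection of the primary structure under the applied loading (downward +):
  triangular load, peak 29 at the fixed end: w₀L⁴/(30EI) = 2321/EI
  clockwise couple 78.5 at a = 5.6: M₀a(2L − a)/(2EI) = 1846/EI
  δ_0 = 4167/EI
Flexibility coefficient — unit upward force at B: δ_{BB} = L³/(3EI) = 114.3/EI.
With EI = 59000 kN·m²: δ_0 = 0.070632 m and δ_{BB} = 0.001938 m/kN.
Compatibility — the beam at B must follow the support down by 0.025 m: δ_0 − R_B·δ_{BB} = 0.025, so R_B = (0.070632 − 0.025)/0.001938 = 23.55 kN.

R_B = 23.55 kN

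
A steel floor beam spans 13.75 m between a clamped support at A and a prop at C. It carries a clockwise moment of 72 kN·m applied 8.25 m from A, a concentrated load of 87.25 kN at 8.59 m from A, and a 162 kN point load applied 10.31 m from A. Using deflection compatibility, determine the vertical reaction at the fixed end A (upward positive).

R_A = 99.74 kN

Choose R_C as the redundant. The primary structure is the cantilever fixed at A.
Deflection at C on the released cantilever, summing each load's contribution:
  clockwise couple 72 at a = 8.25: M₀a(2L − a)/(2EI) = 5717/EI
  point load 87.25 at a = 8.59: Pa²(3L − a)/(6EI) = 35044/EI
  point load 162 at a = 10.31: Pa²(3L − a)/(6EI) = 88798/EI
  δ_0 = 129559/EI
Flexibility coefficient — unit upward force at C: δ_{CC} = L³/(3EI) = 866.5/EI.
The prop prevents deflection at C: R_C = δ_0/δ_{CC} = 129559/866.5 = 149.5 kN.
Vertical equilibrium: R_A = ΣP − R_C = 249.2 − 149.5 = 99.74 kN.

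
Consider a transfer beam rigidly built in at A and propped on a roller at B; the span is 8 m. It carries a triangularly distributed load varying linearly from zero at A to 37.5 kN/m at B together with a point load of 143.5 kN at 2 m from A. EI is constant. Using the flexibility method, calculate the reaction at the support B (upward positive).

Take the reaction at B as the redundant and release it; the primary structure is a cantilever fixed at A.
Primary-structure tip deflection at B by superposition:
  triangular load, peak 37.5 at the free end: 11w₀L⁴/(120EI) = 14080/EI
  point load 143.5 at a = 2: Pa²(3L − a)/(6EI) = 2105/EI
  δ_0 = 16185/EI
Flexibility coefficient — unit upward force at B: δ_{BB} = L³/(3EI) = 170.7/EI.
The prop prevents deflection at B: R_B = δ_0/δ_{BB} = 16185/170.7 = 94.83 kN.

R_B = 94.83 kN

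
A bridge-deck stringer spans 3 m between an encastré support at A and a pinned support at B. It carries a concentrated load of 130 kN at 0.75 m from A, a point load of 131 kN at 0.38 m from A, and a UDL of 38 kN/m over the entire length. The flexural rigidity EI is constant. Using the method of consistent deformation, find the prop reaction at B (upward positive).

R_B = 56.94 kN

Take the reaction at B as the redundant and release it; the primary structure is a cantilever fixed at A.
Free-end deflection of the primary structure under the applied loading (downward +):
  point load 130 at a = 0.75: Pa²(3L − a)/(6EI) = 100.5/EI
  point load 131 at a = 0.38: Pa²(3L − a)/(6EI) = 27.18/EI
  UDL 38: wL⁴/(8EI) = 384.8/EI
  δ_0 = 512.5/EI
Tip deflection under a unit load at B: L³/(3EI) = 9/EI.
The prop prevents deflection at B: R_B = δ_0/δ_{BB} = 512.5/9 = 56.94 kN.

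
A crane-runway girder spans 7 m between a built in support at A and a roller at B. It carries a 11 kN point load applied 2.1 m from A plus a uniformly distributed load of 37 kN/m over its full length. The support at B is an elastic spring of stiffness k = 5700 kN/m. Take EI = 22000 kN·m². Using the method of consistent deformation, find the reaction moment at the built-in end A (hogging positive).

Remove the prop at B; the released (primary) structure is a cantilever built in at A.
Free-end deflection of the primary structure under the applied loading (downward +):
  point load 11 at a = 2.1: Pa²(3L − a)/(6EI) = 152.8/EI
  UDL 37: wL⁴/(8EI) = 11105/EI
  δ_0 = 11257/EI
Tip deflection under a unit load at B: L³/(3EI) = 114.3/EI.
With EI = 22000 kN·m²: δ_0 = 0.5117 m and δ_{BB} = 0.005197 m/kN.
Compatibility — the spring shortens by R_B/k under the reaction it provides: δ_0 − R_B·δ_{BB} = R_B/k. With 1/k = 0.000175 m/kN, R_B = δ_0 / (δ_{BB} + 1/k) = 0.5117 / (0.005197 + 0.000175) = 95.25 kN.
Moment equilibrium about A: M_A = Σ(load moments about A) − R_B·L = 929.6 − 95.25×7 = 262.9 kN·m.

M_A = 262.9 kN·m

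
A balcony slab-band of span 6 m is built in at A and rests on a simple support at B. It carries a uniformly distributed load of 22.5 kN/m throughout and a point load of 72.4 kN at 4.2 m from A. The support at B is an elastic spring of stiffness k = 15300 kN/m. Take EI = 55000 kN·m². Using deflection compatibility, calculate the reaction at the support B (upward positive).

Take the reaction at B as the redundant and release it; the primary structure is a cantilever fixed at A.
Deflection at B on the released cantilever, summing each load's contribution:
  UDL 22.5: wL⁴/(8EI) = 3645/EI
  point load 72.4 at a = 4.2: Pa²(3L − a)/(6EI) = 2937/EI
  δ_0 = 6582/EI
Flexibility coefficient — unit upward force at B: δ_{BB} = L³/(3EI) = 72/EI.
With EI = 55000 kN·m²: δ_0 = 0.11968 m and δ_{BB} = 0.001309 m/kN.
Compatibility — the spring shortens by R_B/k under the reaction it provides: δ_0 − R_B·δ_{BB} = R_B/k. With 1/k = 0.000065 m/kN, R_B = δ_0 / (δ_{BB} + 1/k) = 0.11968 / (0.001309 + 0.000065) = 87.07 kN.

R_B = 87.07 kN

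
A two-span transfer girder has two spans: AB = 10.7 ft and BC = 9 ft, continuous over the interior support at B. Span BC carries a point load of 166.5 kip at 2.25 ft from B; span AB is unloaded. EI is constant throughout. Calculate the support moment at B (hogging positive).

Insert a hinge at B; M_B is the redundant, and each span becomes simply supported.
Rotations at B on the released spans (each span's end-slope, ×1/EI):
  span BC: point load 166.5 at a = 2.25: Pab(L + b)/(6LEI) = 737.5/EI
  relative rotation θ_0 = (0 + 737.5)/EI = 737.5/EI
A unit hogging moment at B produces rotation L₁/(3EI) + L₂/(3EI) = 6.567/EI.
Slope continuity at B: θ_0 = M_B·6.567/EI, so M_B = 737.5/6.567 = 112.3 kip·ft (hogging).

M_B = 112.3 kip·ft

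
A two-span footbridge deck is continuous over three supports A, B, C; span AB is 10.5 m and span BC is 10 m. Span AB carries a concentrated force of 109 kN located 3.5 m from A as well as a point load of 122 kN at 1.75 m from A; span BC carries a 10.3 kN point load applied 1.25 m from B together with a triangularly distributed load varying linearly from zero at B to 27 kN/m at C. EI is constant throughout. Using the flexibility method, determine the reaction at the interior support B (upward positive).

R_B = 154 kN

Release continuity at B by inserting a hinge; the redundant is the internal moment M_B. The primary structure is two simply-supported spans AB and BC.
End slopes at the hinge B, treating each span as simply supported:
  span AB: point load 109 at a = 3.5: Pab(L + a)/(6LEI) = 593.4/EI
  span AB: point load 122 at a = 1.75: Pab(L + a)/(6LEI) = 363.2/EI
  span BC: point load 10.3 at a = 1.25: Pab(L + b)/(6LEI) = 35.21/EI
  span BC: triangular load, peak 27: 7w₀L³/(360EI) = 525/EI
  relative rotation θ_0 = (956.7 + 560.2)/EI = 1517/EI
A unit hogging moment at B produces rotation L₁/(3EI) + L₂/(3EI) = 6.833/EI.
Compatibility: M_B·(L₁+L₂)/(3EI) = θ_0, giving M_B = 222 kN·m (hogging).
Span AB, ΣM about A with M_B applied at B: R_B^{AB}·10.5 = 595 + 222, so R_B^{AB} = 77.81 kN and R_A = 231 − 77.81 = 153.2 kN.
Span BC, ΣM about C: R_B^{BC}·10 = 540.1 + 222, so R_B^{BC} = 76.21 kN and R_C = 145.3 − 76.21 = 69.09 kN.
R_B = 77.81 + 76.21 = 154 kN.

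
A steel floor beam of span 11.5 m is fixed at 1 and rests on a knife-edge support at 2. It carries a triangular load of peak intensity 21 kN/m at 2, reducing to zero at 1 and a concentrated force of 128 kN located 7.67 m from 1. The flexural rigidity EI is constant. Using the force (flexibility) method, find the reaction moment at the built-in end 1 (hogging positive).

Choose R_2 as the redundant. The primary structure is the cantilever fixed at 1.
Free-end deflection of the primary structure under the applied loading (downward +):
  triangular load, peak 21 at the free end: 11w₀L⁴/(120EI) = 33668/EI
  point load 128 at a = 7.67: Pa²(3L − a)/(6EI) = 33672/EI
  δ_0 = 67340/EI
Tip deflection under a unit load at 2: L³/(3EI) = 507/EI.
Compatibility at 2: δ_0 − R_2·δ_{22} = 0, so R_2 = 67340/507 = 132.8 kN.
Moment equilibrium about 1: M_1 = Σ(load moments about 1) − R_2·L = 1908 − 132.8×11.5 = 379.9 kN·m.

M_1 = 379.9 kN·m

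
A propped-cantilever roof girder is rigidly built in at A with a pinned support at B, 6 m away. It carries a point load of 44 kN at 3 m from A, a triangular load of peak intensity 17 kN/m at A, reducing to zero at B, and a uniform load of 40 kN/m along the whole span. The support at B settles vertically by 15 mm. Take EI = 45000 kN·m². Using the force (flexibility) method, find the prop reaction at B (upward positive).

R_B = 104.6 kN

Take the reaction at B as the redundant and release it; the primary structure is a cantilever fixed at A.
Downward deflection at the released point B due to the loads:
  point load 44 at a = 3: Pa²(3L − a)/(6EI) = 990/EI
  triangular load, peak 17 at the fixed end: w₀L⁴/(30EI) = 734.4/EI
  UDL 40: wL⁴/(8EI) = 6480/EI
  δ_0 = 8204/EI
Flexibility coefficient — unit upward force at B: δ_{BB} = L³/(3EI) = 72/EI.
With EI = 45000 kN·m²: δ_0 = 0.18232 m and δ_{BB} = 0.0016 m/kN.
Compatibility — the beam at B must follow the support down by 0.015 m: δ_0 − R_B·δ_{BB} = 0.015, so R_B = (0.18232 − 0.015)/0.0016 = 104.6 kN.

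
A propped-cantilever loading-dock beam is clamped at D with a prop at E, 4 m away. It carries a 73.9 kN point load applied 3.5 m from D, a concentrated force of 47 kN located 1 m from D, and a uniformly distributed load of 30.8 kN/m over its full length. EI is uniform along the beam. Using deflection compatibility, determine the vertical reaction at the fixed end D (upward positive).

Release the roller at E. Primary structure: cantilever fixed at D.
Deflection at E on the released cantilever, summing each load's contribution:
  point load 73.9 at a = 3.5: Pa²(3L − a)/(6EI) = 1282/EI
  point load 47 at a = 1: Pa²(3L − a)/(6EI) = 86.17/EI
  UDL 30.8: wL⁴/(8EI) = 985.6/EI
  δ_0 = 2354/EI
Flexibility coefficient — unit upward force at E: δ_{EE} = L³/(3EI) = 21.33/EI.
The prop prevents deflection at E: R_E = δ_0/δ_{EE} = 2354/21.33 = 110.4 kN.
Vertical equilibrium: R_D = ΣP − R_E = 244.1 − 110.4 = 133.7 kN.

R_D = 133.7 kN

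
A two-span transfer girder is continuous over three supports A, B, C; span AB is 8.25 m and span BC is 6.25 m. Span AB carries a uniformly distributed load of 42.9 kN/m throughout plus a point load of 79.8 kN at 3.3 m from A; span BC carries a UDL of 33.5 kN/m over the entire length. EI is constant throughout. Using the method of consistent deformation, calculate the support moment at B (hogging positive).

M_B = 341.1 kN·m

Release continuity at B by inserting a hinge; the redundant is the internal moment M_B. The primary structure is two simply-supported spans AB and BC.
Rotations at B on the released spans (each span's end-slope, ×1/EI):
  span AB: UDL 42.9: wL³/(24EI) = 1004/EI
  span AB: point load 79.8 at a = 3.3: Pab(L + a)/(6LEI) = 304.2/EI
  span BC: UDL 33.5: wL³/(24EI) = 340.8/EI
  relative rotation θ_0 = (1308 + 340.8)/EI = 1649/EI
A unit hogging moment at B produces rotation L₁/(3EI) + L₂/(3EI) = 4.833/EI.
Slope continuity at B: θ_0 = M_B·4.833/EI, so M_B = 1649/4.833 = 341.1 kN·m (hogging).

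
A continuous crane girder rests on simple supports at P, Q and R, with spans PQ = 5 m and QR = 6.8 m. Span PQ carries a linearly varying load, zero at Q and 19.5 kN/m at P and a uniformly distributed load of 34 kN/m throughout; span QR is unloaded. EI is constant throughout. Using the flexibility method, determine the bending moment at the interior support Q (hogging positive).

Take M_Q as the redundant. Released structure: two simple spans PQ and QR with a hinge at Q.
End slopes at the hinge Q, treating each span as simply supported:
  span PQ: triangular load, peak 19.5: 7w₀L³/(360EI) = 47.4/EI
  span PQ: UDL 34: wL³/(24EI) = 177.1/EI
  relative rotation θ_0 = (224.5 + 0)/EI = 224.5/EI
A unit hogging moment at Q produces rotation L₁/(3EI) + L₂/(3EI) = 3.933/EI.
Compatibility: M_Q·(L₁+L₂)/(3EI) = θ_0, giving M_Q = 57.07 kN·m (hogging).

M_Q = 57.07 kN·m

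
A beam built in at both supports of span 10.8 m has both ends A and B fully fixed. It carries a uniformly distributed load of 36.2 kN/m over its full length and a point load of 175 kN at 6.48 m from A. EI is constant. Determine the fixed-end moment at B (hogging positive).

M_B = 624 kN·m

Take the two fixed-end moments M_A, M_B as redundants; the released structure is the simple span AB.
On the primary (simply-supported) span, the end slopes from the loading are:
  at A: UDL 36.2: wL³/(24EI) = 1900/EI
  at B: UDL 36.2: wL³/(24EI) = 1900/EI
  at A: point load 175 at a = 6.48: Pab(L + b)/(6LEI) = 1143/EI
  at B: point load 175 at a = 6.48: Pab(L + a)/(6LEI) = 1306/EI
  θ_A0 = 3043/EI,  θ_B0 = 3206/EI
Flexibility coefficients: a unit moment at one end gives L/(3EI) there and L/(6EI) at the far end, so f₁₁ = f₂₂ = 3.6/EI and f₁₂ = f₂₁ = 1.8/EI.
Compatibility — zero rotation at each built-in end:
  3.6 M_A + 1.8 M_B = 3043
  1.8 M_A + 3.6 M_B = 3206
Solving the pair gives M_A = 533.3 kN·m and M_B = 624 kN·m (hogging).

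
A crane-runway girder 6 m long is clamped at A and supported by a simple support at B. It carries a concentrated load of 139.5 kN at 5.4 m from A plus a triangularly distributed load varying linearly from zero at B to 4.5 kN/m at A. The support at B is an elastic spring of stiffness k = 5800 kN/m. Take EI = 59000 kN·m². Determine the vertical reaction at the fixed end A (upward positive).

Take the reaction at B as the redundant and release it; the primary structure is a cantilever fixed at A.
Free-end deflection of the primary structure under the applied loading (downward +):
  point load 139.5 at a = 5.4: Pa²(3L − a)/(6EI) = 8542/EI
  triangular load, peak 4.5 at the fixed end: w₀L⁴/(30EI) = 194.4/EI
  δ_0 = 8737/EI
Tip deflection under a unit load at B: L³/(3EI) = 72/EI.
With EI = 59000 kN·m²: δ_0 = 0.14808 m and δ_{BB} = 0.00122 m/kN.
Compatibility — the spring shortens by R_B/k under the reaction it provides: δ_0 − R_B·δ_{BB} = R_B/k. With 1/k = 0.000172 m/kN, R_B = δ_0 / (δ_{BB} + 1/k) = 0.14808 / (0.00122 + 0.000172) = 106.3 kN.
Vertical equilibrium: R_A = ΣP − R_B = 153 − 106.3 = 46.68 kN.

R_A = 46.68 kN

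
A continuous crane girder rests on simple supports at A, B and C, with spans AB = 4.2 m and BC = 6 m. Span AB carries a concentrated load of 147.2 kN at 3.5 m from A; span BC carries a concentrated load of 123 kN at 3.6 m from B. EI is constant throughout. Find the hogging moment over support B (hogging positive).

Release continuity at B by inserting a hinge; the redundant is the internal moment M_B. The primary structure is two simply-supported spans AB and BC.
Rotations at B on the released spans (each span's end-slope, ×1/EI):
  span AB: point load 147.2 at a = 3.5: Pab(L + a)/(6LEI) = 110.2/EI
  span BC: point load 123 at a = 3.6: Pab(L + b)/(6LEI) = 248/EI
  relative rotation θ_0 = (110.2 + 248)/EI = 358.2/EI
A unit hogging moment at B produces rotation L₁/(3EI) + L₂/(3EI) = 3.4/EI.
Compatibility: M_B·(L₁+L₂)/(3EI) = θ_0, giving M_B = 105.3 kN·m (hogging).

M_B = 105.3 kN·m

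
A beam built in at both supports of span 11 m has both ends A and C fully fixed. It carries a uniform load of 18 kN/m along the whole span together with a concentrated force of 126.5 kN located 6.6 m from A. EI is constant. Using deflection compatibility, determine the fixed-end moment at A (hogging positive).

Release both end moments; the primary structure is a simply-supported span AC with redundants M_A and M_C.
End rotations of the released simple span under the applied load (×1/EI):
  at A: UDL 18: wL³/(24EI) = 998.2/EI
  at C: UDL 18: wL³/(24EI) = 998.2/EI
  at A: point load 126.5 at a = 6.6: Pab(L + b)/(6LEI) = 857.2/EI
  at C: point load 126.5 at a = 6.6: Pab(L + a)/(6LEI) = 979.6/EI
  θ_A0 = 1855/EI,  θ_C0 = 1978/EI
Flexibility coefficients: a unit moment at one end gives L/(3EI) there and L/(6EI) at the far end, so f₁₁ = f₂₂ = 3.667/EI and f₁₂ = f₂₁ = 1.833/EI.
Compatibility — zero rotation at each built-in end:
  3.667 M_A + 1.833 M_C = 1855
  1.833 M_A + 3.667 M_C = 1978
Solving the pair gives M_A = 315.1 kN·m and M_C = 381.9 kN·m (hogging).

M_A = 315.1 kN·m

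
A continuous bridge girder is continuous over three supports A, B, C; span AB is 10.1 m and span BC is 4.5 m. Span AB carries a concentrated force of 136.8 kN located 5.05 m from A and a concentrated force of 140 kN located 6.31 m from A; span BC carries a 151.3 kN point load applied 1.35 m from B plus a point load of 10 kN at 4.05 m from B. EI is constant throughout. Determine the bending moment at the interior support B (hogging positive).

Take M_B as the redundant. Released structure: two simple spans AB and BC with a hinge at B.
Rotations at B on the released spans (each span's end-slope, ×1/EI):
  span AB: point load 136.8 at a = 5.05: Pab(L + a)/(6LEI) = 872.2/EI
  span AB: point load 140 at a = 6.31: Pab(L + a)/(6LEI) = 906.6/EI
  span BC: point load 151.3 at a = 1.35: Pab(L + b)/(6LEI) = 182.3/EI
  span BC: point load 10 at a = 4.05: Pab(L + b)/(6LEI) = 3.341/EI
  relative rotation θ_0 = (1779 + 185.6)/EI = 1964/EI
A unit hogging moment at B produces rotation L₁/(3EI) + L₂/(3EI) = 4.867/EI.
Compatibility: M_B·(L₁+L₂)/(3EI) = θ_0, giving M_B = 403.7 kN·m (hogging).

M_B = 403.7 kN·m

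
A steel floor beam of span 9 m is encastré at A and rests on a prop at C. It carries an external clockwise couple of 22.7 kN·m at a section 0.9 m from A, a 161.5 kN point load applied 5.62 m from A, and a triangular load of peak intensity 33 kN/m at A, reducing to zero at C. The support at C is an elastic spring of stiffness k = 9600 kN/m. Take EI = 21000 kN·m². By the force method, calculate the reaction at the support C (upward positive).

Choose R_C as the redundant. The primary structure is the cantilever fixed at A.
Free-end deflection of the primary structure under the applied loading (downward +):
  clockwise couple 22.7 at a = 0.9: M₀a(2L − a)/(2EI) = 174.7/EI
  point load 161.5 at a = 5.62: Pa²(3L − a)/(6EI) = 18176/EI
  triangular load, peak 33 at the fixed end: w₀L⁴/(30EI) = 7217/EI
  δ_0 = 25568/EI
Flexibility coefficient — unit upward force at C: δ_{CC} = L³/(3EI) = 243/EI.
With EI = 21000 kN·m²: δ_0 = 1.2175 m and δ_{CC} = 0.011571 m/kN.
Compatibility — the spring shortens by R_C/k under the reaction it provides: δ_0 − R_C·δ_{CC} = R_C/k. With 1/k = 0.000104 m/kN, R_C = δ_0 / (δ_{CC} + 1/k) = 1.2175 / (0.011571 + 0.000104) = 104.3 kN.

R_C = 104.3 kN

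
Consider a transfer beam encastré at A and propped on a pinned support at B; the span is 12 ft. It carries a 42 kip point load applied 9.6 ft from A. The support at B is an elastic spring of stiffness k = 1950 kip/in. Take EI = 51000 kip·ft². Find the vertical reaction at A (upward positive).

R_A = 12.54 kip

Take the reaction at B as the redundant and release it; the primary structure is a cantilever fixed at A.
Deflection at B on the released cantilever, summing each load's contribution:
  point load 42 at a = 9.6: Pa²(3L − a)/(6EI) = 17031/EI
Flexibility coefficient — unit upward force at B: δ_{BB} = L³/(3EI) = 576/EI.
With EI = 51000 kip·ft²: δ_0 = 0.33394 ft and δ_{BB} = 0.011294 ft/kip.
Compatibility — the spring shortens by R_B/k under the reaction it provides: δ_0 − R_B·δ_{BB} = R_B/k. With 1/k = 1/(1950×12) ft/kip = 0.000043 ft/kip, R_B = δ_0 / (δ_{BB} + 1/k) = 0.33394 / (0.011294 + 0.000043) = 29.46 kip.
Vertical equilibrium: R_A = ΣP − R_B = 42 − 29.46 = 12.54 kip.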